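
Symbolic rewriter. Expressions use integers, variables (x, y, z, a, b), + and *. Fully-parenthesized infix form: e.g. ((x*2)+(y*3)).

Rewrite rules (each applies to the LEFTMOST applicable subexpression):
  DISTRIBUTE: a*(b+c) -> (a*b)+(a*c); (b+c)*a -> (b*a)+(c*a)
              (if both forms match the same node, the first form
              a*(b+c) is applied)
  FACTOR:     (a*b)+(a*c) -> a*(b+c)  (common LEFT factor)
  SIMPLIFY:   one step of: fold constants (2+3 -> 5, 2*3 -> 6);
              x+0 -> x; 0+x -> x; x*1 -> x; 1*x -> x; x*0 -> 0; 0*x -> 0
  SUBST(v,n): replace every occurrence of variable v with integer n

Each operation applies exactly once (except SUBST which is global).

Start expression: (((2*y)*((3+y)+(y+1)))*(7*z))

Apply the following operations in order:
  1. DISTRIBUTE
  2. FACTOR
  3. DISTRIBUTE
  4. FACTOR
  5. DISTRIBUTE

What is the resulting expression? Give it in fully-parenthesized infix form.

Answer: ((((2*y)*(3+y))+((2*y)*(y+1)))*(7*z))

Derivation:
Start: (((2*y)*((3+y)+(y+1)))*(7*z))
Apply DISTRIBUTE at L (target: ((2*y)*((3+y)+(y+1)))): (((2*y)*((3+y)+(y+1)))*(7*z)) -> ((((2*y)*(3+y))+((2*y)*(y+1)))*(7*z))
Apply FACTOR at L (target: (((2*y)*(3+y))+((2*y)*(y+1)))): ((((2*y)*(3+y))+((2*y)*(y+1)))*(7*z)) -> (((2*y)*((3+y)+(y+1)))*(7*z))
Apply DISTRIBUTE at L (target: ((2*y)*((3+y)+(y+1)))): (((2*y)*((3+y)+(y+1)))*(7*z)) -> ((((2*y)*(3+y))+((2*y)*(y+1)))*(7*z))
Apply FACTOR at L (target: (((2*y)*(3+y))+((2*y)*(y+1)))): ((((2*y)*(3+y))+((2*y)*(y+1)))*(7*z)) -> (((2*y)*((3+y)+(y+1)))*(7*z))
Apply DISTRIBUTE at L (target: ((2*y)*((3+y)+(y+1)))): (((2*y)*((3+y)+(y+1)))*(7*z)) -> ((((2*y)*(3+y))+((2*y)*(y+1)))*(7*z))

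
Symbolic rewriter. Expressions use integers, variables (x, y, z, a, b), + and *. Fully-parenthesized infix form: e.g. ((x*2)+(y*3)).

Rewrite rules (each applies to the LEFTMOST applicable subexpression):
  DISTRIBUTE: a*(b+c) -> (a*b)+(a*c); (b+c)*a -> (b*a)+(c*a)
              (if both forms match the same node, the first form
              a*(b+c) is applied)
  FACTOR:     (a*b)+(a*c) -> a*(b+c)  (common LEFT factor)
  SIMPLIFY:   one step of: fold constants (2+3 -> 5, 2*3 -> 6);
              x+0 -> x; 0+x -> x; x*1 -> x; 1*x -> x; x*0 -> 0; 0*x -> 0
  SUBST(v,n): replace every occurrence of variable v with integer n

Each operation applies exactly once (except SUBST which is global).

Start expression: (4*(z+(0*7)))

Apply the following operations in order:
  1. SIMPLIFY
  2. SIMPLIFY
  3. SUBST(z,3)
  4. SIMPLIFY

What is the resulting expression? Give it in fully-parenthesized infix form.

Answer: 12

Derivation:
Start: (4*(z+(0*7)))
Apply SIMPLIFY at RR (target: (0*7)): (4*(z+(0*7))) -> (4*(z+0))
Apply SIMPLIFY at R (target: (z+0)): (4*(z+0)) -> (4*z)
Apply SUBST(z,3): (4*z) -> (4*3)
Apply SIMPLIFY at root (target: (4*3)): (4*3) -> 12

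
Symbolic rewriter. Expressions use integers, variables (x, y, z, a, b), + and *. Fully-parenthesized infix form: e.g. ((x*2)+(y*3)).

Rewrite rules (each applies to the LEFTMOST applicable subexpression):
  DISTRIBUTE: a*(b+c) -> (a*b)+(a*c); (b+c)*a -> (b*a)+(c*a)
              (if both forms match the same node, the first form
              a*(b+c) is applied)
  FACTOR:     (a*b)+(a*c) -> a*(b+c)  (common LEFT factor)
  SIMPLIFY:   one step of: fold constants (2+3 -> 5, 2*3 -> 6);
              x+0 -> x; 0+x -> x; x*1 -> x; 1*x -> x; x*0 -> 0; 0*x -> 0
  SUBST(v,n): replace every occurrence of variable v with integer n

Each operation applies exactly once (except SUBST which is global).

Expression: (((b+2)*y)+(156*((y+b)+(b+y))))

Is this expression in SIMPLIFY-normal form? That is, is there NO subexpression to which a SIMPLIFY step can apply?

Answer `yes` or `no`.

Answer: yes

Derivation:
Expression: (((b+2)*y)+(156*((y+b)+(b+y))))
Scanning for simplifiable subexpressions (pre-order)...
  at root: (((b+2)*y)+(156*((y+b)+(b+y)))) (not simplifiable)
  at L: ((b+2)*y) (not simplifiable)
  at LL: (b+2) (not simplifiable)
  at R: (156*((y+b)+(b+y))) (not simplifiable)
  at RR: ((y+b)+(b+y)) (not simplifiable)
  at RRL: (y+b) (not simplifiable)
  at RRR: (b+y) (not simplifiable)
Result: no simplifiable subexpression found -> normal form.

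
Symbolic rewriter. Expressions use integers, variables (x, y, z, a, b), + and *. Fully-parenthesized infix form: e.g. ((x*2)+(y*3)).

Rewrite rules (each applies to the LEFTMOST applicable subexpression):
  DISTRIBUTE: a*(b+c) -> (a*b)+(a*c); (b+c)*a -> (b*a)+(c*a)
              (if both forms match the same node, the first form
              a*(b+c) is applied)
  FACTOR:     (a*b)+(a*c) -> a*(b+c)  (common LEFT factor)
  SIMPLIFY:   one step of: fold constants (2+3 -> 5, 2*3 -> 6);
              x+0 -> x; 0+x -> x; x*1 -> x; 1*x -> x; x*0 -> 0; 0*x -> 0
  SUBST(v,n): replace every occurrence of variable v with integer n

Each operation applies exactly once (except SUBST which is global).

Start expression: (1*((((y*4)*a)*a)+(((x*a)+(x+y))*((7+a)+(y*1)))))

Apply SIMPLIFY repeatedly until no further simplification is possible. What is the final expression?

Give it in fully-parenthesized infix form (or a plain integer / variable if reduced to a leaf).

Answer: ((((y*4)*a)*a)+(((x*a)+(x+y))*((7+a)+y)))

Derivation:
Start: (1*((((y*4)*a)*a)+(((x*a)+(x+y))*((7+a)+(y*1)))))
Step 1: at root: (1*((((y*4)*a)*a)+(((x*a)+(x+y))*((7+a)+(y*1))))) -> ((((y*4)*a)*a)+(((x*a)+(x+y))*((7+a)+(y*1)))); overall: (1*((((y*4)*a)*a)+(((x*a)+(x+y))*((7+a)+(y*1))))) -> ((((y*4)*a)*a)+(((x*a)+(x+y))*((7+a)+(y*1))))
Step 2: at RRR: (y*1) -> y; overall: ((((y*4)*a)*a)+(((x*a)+(x+y))*((7+a)+(y*1)))) -> ((((y*4)*a)*a)+(((x*a)+(x+y))*((7+a)+y)))
Fixed point: ((((y*4)*a)*a)+(((x*a)+(x+y))*((7+a)+y)))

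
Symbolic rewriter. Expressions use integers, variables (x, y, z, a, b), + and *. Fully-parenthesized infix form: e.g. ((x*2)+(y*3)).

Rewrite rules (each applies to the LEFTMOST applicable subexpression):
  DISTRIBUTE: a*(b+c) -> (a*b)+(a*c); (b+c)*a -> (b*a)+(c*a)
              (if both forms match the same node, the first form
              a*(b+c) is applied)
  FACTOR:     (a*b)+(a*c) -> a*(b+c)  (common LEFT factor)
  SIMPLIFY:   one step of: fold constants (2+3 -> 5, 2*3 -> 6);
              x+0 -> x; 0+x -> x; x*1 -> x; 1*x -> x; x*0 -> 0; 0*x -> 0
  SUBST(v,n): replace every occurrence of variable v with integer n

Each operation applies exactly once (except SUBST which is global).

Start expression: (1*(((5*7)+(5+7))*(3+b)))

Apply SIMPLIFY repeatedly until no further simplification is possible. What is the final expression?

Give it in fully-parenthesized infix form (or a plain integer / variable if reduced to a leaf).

Answer: (47*(3+b))

Derivation:
Start: (1*(((5*7)+(5+7))*(3+b)))
Step 1: at root: (1*(((5*7)+(5+7))*(3+b))) -> (((5*7)+(5+7))*(3+b)); overall: (1*(((5*7)+(5+7))*(3+b))) -> (((5*7)+(5+7))*(3+b))
Step 2: at LL: (5*7) -> 35; overall: (((5*7)+(5+7))*(3+b)) -> ((35+(5+7))*(3+b))
Step 3: at LR: (5+7) -> 12; overall: ((35+(5+7))*(3+b)) -> ((35+12)*(3+b))
Step 4: at L: (35+12) -> 47; overall: ((35+12)*(3+b)) -> (47*(3+b))
Fixed point: (47*(3+b))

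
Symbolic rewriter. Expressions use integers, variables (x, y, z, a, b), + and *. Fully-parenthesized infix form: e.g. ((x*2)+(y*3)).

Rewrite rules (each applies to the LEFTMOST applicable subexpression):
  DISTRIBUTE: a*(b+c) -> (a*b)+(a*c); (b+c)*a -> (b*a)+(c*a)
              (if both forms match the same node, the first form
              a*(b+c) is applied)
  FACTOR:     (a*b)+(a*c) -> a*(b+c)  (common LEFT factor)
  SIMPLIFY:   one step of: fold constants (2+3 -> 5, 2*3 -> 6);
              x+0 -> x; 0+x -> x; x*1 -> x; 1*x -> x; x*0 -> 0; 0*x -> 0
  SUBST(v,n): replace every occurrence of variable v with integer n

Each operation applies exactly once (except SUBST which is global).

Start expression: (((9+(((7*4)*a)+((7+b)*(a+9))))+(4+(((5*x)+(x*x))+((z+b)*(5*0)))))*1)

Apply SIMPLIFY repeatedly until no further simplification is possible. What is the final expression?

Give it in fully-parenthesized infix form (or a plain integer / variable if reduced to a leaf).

Answer: ((9+((28*a)+((7+b)*(a+9))))+(4+((5*x)+(x*x))))

Derivation:
Start: (((9+(((7*4)*a)+((7+b)*(a+9))))+(4+(((5*x)+(x*x))+((z+b)*(5*0)))))*1)
Step 1: at root: (((9+(((7*4)*a)+((7+b)*(a+9))))+(4+(((5*x)+(x*x))+((z+b)*(5*0)))))*1) -> ((9+(((7*4)*a)+((7+b)*(a+9))))+(4+(((5*x)+(x*x))+((z+b)*(5*0))))); overall: (((9+(((7*4)*a)+((7+b)*(a+9))))+(4+(((5*x)+(x*x))+((z+b)*(5*0)))))*1) -> ((9+(((7*4)*a)+((7+b)*(a+9))))+(4+(((5*x)+(x*x))+((z+b)*(5*0)))))
Step 2: at LRLL: (7*4) -> 28; overall: ((9+(((7*4)*a)+((7+b)*(a+9))))+(4+(((5*x)+(x*x))+((z+b)*(5*0))))) -> ((9+((28*a)+((7+b)*(a+9))))+(4+(((5*x)+(x*x))+((z+b)*(5*0)))))
Step 3: at RRRR: (5*0) -> 0; overall: ((9+((28*a)+((7+b)*(a+9))))+(4+(((5*x)+(x*x))+((z+b)*(5*0))))) -> ((9+((28*a)+((7+b)*(a+9))))+(4+(((5*x)+(x*x))+((z+b)*0))))
Step 4: at RRR: ((z+b)*0) -> 0; overall: ((9+((28*a)+((7+b)*(a+9))))+(4+(((5*x)+(x*x))+((z+b)*0)))) -> ((9+((28*a)+((7+b)*(a+9))))+(4+(((5*x)+(x*x))+0)))
Step 5: at RR: (((5*x)+(x*x))+0) -> ((5*x)+(x*x)); overall: ((9+((28*a)+((7+b)*(a+9))))+(4+(((5*x)+(x*x))+0))) -> ((9+((28*a)+((7+b)*(a+9))))+(4+((5*x)+(x*x))))
Fixed point: ((9+((28*a)+((7+b)*(a+9))))+(4+((5*x)+(x*x))))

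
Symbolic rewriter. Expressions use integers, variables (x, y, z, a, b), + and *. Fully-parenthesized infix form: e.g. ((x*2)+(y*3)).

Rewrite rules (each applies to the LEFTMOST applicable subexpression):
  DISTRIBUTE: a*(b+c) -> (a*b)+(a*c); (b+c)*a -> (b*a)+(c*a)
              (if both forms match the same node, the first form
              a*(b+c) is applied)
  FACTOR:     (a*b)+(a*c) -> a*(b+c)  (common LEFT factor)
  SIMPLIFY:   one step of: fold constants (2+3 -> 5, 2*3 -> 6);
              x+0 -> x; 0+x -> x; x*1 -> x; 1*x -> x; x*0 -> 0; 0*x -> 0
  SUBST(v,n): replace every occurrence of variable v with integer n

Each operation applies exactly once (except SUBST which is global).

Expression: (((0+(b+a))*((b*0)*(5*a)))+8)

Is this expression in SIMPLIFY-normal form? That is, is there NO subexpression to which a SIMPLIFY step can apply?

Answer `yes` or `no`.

Expression: (((0+(b+a))*((b*0)*(5*a)))+8)
Scanning for simplifiable subexpressions (pre-order)...
  at root: (((0+(b+a))*((b*0)*(5*a)))+8) (not simplifiable)
  at L: ((0+(b+a))*((b*0)*(5*a))) (not simplifiable)
  at LL: (0+(b+a)) (SIMPLIFIABLE)
  at LLR: (b+a) (not simplifiable)
  at LR: ((b*0)*(5*a)) (not simplifiable)
  at LRL: (b*0) (SIMPLIFIABLE)
  at LRR: (5*a) (not simplifiable)
Found simplifiable subexpr at path LL: (0+(b+a))
One SIMPLIFY step would give: (((b+a)*((b*0)*(5*a)))+8)
-> NOT in normal form.

Answer: no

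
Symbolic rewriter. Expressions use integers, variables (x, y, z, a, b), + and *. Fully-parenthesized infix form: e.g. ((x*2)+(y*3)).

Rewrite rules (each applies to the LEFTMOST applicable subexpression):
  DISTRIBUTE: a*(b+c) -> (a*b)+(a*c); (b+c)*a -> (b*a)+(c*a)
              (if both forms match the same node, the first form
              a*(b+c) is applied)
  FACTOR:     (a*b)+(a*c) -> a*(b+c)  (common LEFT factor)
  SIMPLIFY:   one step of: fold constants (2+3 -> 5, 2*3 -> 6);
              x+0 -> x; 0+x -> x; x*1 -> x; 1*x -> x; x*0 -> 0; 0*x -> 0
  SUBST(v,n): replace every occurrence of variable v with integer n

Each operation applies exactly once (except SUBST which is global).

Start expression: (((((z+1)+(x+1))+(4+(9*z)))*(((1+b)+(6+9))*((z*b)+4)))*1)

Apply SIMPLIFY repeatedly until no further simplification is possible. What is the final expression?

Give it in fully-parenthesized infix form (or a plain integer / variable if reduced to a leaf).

Start: (((((z+1)+(x+1))+(4+(9*z)))*(((1+b)+(6+9))*((z*b)+4)))*1)
Step 1: at root: (((((z+1)+(x+1))+(4+(9*z)))*(((1+b)+(6+9))*((z*b)+4)))*1) -> ((((z+1)+(x+1))+(4+(9*z)))*(((1+b)+(6+9))*((z*b)+4))); overall: (((((z+1)+(x+1))+(4+(9*z)))*(((1+b)+(6+9))*((z*b)+4)))*1) -> ((((z+1)+(x+1))+(4+(9*z)))*(((1+b)+(6+9))*((z*b)+4)))
Step 2: at RLR: (6+9) -> 15; overall: ((((z+1)+(x+1))+(4+(9*z)))*(((1+b)+(6+9))*((z*b)+4))) -> ((((z+1)+(x+1))+(4+(9*z)))*(((1+b)+15)*((z*b)+4)))
Fixed point: ((((z+1)+(x+1))+(4+(9*z)))*(((1+b)+15)*((z*b)+4)))

Answer: ((((z+1)+(x+1))+(4+(9*z)))*(((1+b)+15)*((z*b)+4)))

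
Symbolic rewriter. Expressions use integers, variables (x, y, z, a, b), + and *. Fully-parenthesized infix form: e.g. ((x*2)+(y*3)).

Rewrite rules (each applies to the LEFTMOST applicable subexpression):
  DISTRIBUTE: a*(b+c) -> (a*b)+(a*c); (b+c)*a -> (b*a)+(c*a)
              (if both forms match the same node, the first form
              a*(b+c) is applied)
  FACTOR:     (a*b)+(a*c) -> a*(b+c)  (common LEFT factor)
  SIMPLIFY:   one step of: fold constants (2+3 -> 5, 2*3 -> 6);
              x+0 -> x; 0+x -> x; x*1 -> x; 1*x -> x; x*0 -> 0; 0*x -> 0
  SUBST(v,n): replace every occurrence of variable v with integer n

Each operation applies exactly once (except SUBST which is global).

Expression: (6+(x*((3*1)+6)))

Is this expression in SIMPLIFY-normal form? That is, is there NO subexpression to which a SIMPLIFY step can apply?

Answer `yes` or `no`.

Expression: (6+(x*((3*1)+6)))
Scanning for simplifiable subexpressions (pre-order)...
  at root: (6+(x*((3*1)+6))) (not simplifiable)
  at R: (x*((3*1)+6)) (not simplifiable)
  at RR: ((3*1)+6) (not simplifiable)
  at RRL: (3*1) (SIMPLIFIABLE)
Found simplifiable subexpr at path RRL: (3*1)
One SIMPLIFY step would give: (6+(x*(3+6)))
-> NOT in normal form.

Answer: no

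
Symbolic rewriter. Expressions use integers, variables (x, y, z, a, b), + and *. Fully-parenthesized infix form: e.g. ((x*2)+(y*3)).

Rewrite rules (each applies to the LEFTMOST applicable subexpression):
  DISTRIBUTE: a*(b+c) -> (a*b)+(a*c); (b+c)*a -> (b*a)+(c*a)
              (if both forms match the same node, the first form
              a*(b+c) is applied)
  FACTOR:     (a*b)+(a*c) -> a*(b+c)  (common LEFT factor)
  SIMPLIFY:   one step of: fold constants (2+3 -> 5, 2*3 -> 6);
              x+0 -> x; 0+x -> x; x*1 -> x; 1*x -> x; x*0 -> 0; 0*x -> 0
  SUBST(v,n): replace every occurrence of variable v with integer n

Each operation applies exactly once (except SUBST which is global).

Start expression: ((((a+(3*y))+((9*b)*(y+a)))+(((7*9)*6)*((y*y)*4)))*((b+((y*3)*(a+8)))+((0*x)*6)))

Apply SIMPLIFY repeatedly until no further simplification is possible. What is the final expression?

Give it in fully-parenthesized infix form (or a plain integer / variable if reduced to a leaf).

Answer: ((((a+(3*y))+((9*b)*(y+a)))+(378*((y*y)*4)))*(b+((y*3)*(a+8))))

Derivation:
Start: ((((a+(3*y))+((9*b)*(y+a)))+(((7*9)*6)*((y*y)*4)))*((b+((y*3)*(a+8)))+((0*x)*6)))
Step 1: at LRLL: (7*9) -> 63; overall: ((((a+(3*y))+((9*b)*(y+a)))+(((7*9)*6)*((y*y)*4)))*((b+((y*3)*(a+8)))+((0*x)*6))) -> ((((a+(3*y))+((9*b)*(y+a)))+((63*6)*((y*y)*4)))*((b+((y*3)*(a+8)))+((0*x)*6)))
Step 2: at LRL: (63*6) -> 378; overall: ((((a+(3*y))+((9*b)*(y+a)))+((63*6)*((y*y)*4)))*((b+((y*3)*(a+8)))+((0*x)*6))) -> ((((a+(3*y))+((9*b)*(y+a)))+(378*((y*y)*4)))*((b+((y*3)*(a+8)))+((0*x)*6)))
Step 3: at RRL: (0*x) -> 0; overall: ((((a+(3*y))+((9*b)*(y+a)))+(378*((y*y)*4)))*((b+((y*3)*(a+8)))+((0*x)*6))) -> ((((a+(3*y))+((9*b)*(y+a)))+(378*((y*y)*4)))*((b+((y*3)*(a+8)))+(0*6)))
Step 4: at RR: (0*6) -> 0; overall: ((((a+(3*y))+((9*b)*(y+a)))+(378*((y*y)*4)))*((b+((y*3)*(a+8)))+(0*6))) -> ((((a+(3*y))+((9*b)*(y+a)))+(378*((y*y)*4)))*((b+((y*3)*(a+8)))+0))
Step 5: at R: ((b+((y*3)*(a+8)))+0) -> (b+((y*3)*(a+8))); overall: ((((a+(3*y))+((9*b)*(y+a)))+(378*((y*y)*4)))*((b+((y*3)*(a+8)))+0)) -> ((((a+(3*y))+((9*b)*(y+a)))+(378*((y*y)*4)))*(b+((y*3)*(a+8))))
Fixed point: ((((a+(3*y))+((9*b)*(y+a)))+(378*((y*y)*4)))*(b+((y*3)*(a+8))))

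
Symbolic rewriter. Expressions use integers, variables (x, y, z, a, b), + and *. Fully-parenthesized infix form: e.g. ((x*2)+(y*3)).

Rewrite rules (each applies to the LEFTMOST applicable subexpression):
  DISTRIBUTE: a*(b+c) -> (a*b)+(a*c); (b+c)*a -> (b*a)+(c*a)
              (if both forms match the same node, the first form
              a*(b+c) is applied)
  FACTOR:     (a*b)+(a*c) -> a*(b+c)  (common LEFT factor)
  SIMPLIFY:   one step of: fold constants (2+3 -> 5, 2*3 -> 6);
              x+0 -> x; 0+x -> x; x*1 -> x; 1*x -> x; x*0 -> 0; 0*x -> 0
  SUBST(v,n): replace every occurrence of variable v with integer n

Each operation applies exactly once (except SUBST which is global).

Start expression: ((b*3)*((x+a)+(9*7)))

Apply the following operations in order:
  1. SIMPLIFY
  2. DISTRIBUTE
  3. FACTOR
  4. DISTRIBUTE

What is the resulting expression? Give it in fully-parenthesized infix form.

Start: ((b*3)*((x+a)+(9*7)))
Apply SIMPLIFY at RR (target: (9*7)): ((b*3)*((x+a)+(9*7))) -> ((b*3)*((x+a)+63))
Apply DISTRIBUTE at root (target: ((b*3)*((x+a)+63))): ((b*3)*((x+a)+63)) -> (((b*3)*(x+a))+((b*3)*63))
Apply FACTOR at root (target: (((b*3)*(x+a))+((b*3)*63))): (((b*3)*(x+a))+((b*3)*63)) -> ((b*3)*((x+a)+63))
Apply DISTRIBUTE at root (target: ((b*3)*((x+a)+63))): ((b*3)*((x+a)+63)) -> (((b*3)*(x+a))+((b*3)*63))

Answer: (((b*3)*(x+a))+((b*3)*63))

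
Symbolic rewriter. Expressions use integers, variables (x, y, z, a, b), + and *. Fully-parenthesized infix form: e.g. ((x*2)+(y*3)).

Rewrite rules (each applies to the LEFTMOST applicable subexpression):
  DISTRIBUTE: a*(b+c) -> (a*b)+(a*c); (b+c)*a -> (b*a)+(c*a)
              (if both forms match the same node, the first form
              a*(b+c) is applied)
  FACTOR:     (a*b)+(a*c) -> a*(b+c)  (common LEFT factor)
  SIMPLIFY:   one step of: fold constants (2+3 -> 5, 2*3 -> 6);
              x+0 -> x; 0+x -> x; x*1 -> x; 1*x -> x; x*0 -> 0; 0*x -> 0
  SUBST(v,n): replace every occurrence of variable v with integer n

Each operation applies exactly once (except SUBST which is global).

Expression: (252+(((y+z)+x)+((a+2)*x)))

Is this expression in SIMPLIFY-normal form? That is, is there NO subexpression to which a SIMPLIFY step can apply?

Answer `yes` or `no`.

Expression: (252+(((y+z)+x)+((a+2)*x)))
Scanning for simplifiable subexpressions (pre-order)...
  at root: (252+(((y+z)+x)+((a+2)*x))) (not simplifiable)
  at R: (((y+z)+x)+((a+2)*x)) (not simplifiable)
  at RL: ((y+z)+x) (not simplifiable)
  at RLL: (y+z) (not simplifiable)
  at RR: ((a+2)*x) (not simplifiable)
  at RRL: (a+2) (not simplifiable)
Result: no simplifiable subexpression found -> normal form.

Answer: yes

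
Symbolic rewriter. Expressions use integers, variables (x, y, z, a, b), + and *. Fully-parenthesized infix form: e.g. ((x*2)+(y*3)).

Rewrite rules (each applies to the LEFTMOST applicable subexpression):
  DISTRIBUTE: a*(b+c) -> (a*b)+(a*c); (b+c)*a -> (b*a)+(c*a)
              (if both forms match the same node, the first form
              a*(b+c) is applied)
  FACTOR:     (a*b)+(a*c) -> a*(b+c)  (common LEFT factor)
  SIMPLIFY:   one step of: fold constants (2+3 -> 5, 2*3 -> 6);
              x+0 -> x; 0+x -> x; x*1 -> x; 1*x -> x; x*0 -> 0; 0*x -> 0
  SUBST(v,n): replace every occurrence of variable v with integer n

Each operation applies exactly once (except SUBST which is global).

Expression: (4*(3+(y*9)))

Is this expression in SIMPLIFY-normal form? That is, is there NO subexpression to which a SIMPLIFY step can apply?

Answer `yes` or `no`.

Answer: yes

Derivation:
Expression: (4*(3+(y*9)))
Scanning for simplifiable subexpressions (pre-order)...
  at root: (4*(3+(y*9))) (not simplifiable)
  at R: (3+(y*9)) (not simplifiable)
  at RR: (y*9) (not simplifiable)
Result: no simplifiable subexpression found -> normal form.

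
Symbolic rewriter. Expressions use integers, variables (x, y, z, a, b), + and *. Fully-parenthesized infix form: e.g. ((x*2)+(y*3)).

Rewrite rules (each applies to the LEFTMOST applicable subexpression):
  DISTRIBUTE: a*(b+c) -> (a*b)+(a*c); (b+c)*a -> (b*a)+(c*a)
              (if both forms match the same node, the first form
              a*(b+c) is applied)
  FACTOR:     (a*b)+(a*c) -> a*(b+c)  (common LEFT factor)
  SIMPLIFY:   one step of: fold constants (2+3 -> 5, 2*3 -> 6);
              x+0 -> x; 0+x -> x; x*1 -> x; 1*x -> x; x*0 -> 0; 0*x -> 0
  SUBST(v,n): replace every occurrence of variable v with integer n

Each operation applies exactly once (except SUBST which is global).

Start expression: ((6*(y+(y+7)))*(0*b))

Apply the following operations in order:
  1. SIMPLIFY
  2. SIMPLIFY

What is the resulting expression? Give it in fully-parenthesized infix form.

Answer: 0

Derivation:
Start: ((6*(y+(y+7)))*(0*b))
Apply SIMPLIFY at R (target: (0*b)): ((6*(y+(y+7)))*(0*b)) -> ((6*(y+(y+7)))*0)
Apply SIMPLIFY at root (target: ((6*(y+(y+7)))*0)): ((6*(y+(y+7)))*0) -> 0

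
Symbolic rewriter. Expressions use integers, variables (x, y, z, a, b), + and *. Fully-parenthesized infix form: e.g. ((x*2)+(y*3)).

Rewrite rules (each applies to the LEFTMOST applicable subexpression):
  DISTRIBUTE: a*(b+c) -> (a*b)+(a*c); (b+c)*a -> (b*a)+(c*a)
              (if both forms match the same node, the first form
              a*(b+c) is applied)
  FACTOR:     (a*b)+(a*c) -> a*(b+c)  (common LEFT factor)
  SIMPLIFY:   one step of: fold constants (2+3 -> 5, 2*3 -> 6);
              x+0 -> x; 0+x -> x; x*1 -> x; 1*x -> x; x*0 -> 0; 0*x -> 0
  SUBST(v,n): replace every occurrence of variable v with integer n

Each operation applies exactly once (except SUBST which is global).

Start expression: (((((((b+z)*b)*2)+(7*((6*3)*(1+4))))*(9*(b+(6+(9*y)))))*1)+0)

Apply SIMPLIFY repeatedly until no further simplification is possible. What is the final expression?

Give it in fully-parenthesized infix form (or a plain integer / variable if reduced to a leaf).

Start: (((((((b+z)*b)*2)+(7*((6*3)*(1+4))))*(9*(b+(6+(9*y)))))*1)+0)
Step 1: at root: (((((((b+z)*b)*2)+(7*((6*3)*(1+4))))*(9*(b+(6+(9*y)))))*1)+0) -> ((((((b+z)*b)*2)+(7*((6*3)*(1+4))))*(9*(b+(6+(9*y)))))*1); overall: (((((((b+z)*b)*2)+(7*((6*3)*(1+4))))*(9*(b+(6+(9*y)))))*1)+0) -> ((((((b+z)*b)*2)+(7*((6*3)*(1+4))))*(9*(b+(6+(9*y)))))*1)
Step 2: at root: ((((((b+z)*b)*2)+(7*((6*3)*(1+4))))*(9*(b+(6+(9*y)))))*1) -> (((((b+z)*b)*2)+(7*((6*3)*(1+4))))*(9*(b+(6+(9*y))))); overall: ((((((b+z)*b)*2)+(7*((6*3)*(1+4))))*(9*(b+(6+(9*y)))))*1) -> (((((b+z)*b)*2)+(7*((6*3)*(1+4))))*(9*(b+(6+(9*y)))))
Step 3: at LRRL: (6*3) -> 18; overall: (((((b+z)*b)*2)+(7*((6*3)*(1+4))))*(9*(b+(6+(9*y))))) -> (((((b+z)*b)*2)+(7*(18*(1+4))))*(9*(b+(6+(9*y)))))
Step 4: at LRRR: (1+4) -> 5; overall: (((((b+z)*b)*2)+(7*(18*(1+4))))*(9*(b+(6+(9*y))))) -> (((((b+z)*b)*2)+(7*(18*5)))*(9*(b+(6+(9*y)))))
Step 5: at LRR: (18*5) -> 90; overall: (((((b+z)*b)*2)+(7*(18*5)))*(9*(b+(6+(9*y))))) -> (((((b+z)*b)*2)+(7*90))*(9*(b+(6+(9*y)))))
Step 6: at LR: (7*90) -> 630; overall: (((((b+z)*b)*2)+(7*90))*(9*(b+(6+(9*y))))) -> (((((b+z)*b)*2)+630)*(9*(b+(6+(9*y)))))
Fixed point: (((((b+z)*b)*2)+630)*(9*(b+(6+(9*y)))))

Answer: (((((b+z)*b)*2)+630)*(9*(b+(6+(9*y)))))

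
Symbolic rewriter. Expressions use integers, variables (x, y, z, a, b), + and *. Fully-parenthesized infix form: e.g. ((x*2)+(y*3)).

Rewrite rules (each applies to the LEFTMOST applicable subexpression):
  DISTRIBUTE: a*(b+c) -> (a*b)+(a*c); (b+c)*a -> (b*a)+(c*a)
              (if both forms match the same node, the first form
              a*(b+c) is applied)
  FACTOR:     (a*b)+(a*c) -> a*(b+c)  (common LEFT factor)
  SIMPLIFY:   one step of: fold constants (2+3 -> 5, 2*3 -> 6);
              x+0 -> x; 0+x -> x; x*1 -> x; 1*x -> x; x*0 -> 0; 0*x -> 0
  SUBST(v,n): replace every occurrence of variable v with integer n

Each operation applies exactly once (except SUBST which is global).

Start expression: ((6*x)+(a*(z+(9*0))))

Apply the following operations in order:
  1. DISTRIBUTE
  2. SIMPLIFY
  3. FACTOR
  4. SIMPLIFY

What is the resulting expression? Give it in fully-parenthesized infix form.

Start: ((6*x)+(a*(z+(9*0))))
Apply DISTRIBUTE at R (target: (a*(z+(9*0)))): ((6*x)+(a*(z+(9*0)))) -> ((6*x)+((a*z)+(a*(9*0))))
Apply SIMPLIFY at RRR (target: (9*0)): ((6*x)+((a*z)+(a*(9*0)))) -> ((6*x)+((a*z)+(a*0)))
Apply FACTOR at R (target: ((a*z)+(a*0))): ((6*x)+((a*z)+(a*0))) -> ((6*x)+(a*(z+0)))
Apply SIMPLIFY at RR (target: (z+0)): ((6*x)+(a*(z+0))) -> ((6*x)+(a*z))

Answer: ((6*x)+(a*z))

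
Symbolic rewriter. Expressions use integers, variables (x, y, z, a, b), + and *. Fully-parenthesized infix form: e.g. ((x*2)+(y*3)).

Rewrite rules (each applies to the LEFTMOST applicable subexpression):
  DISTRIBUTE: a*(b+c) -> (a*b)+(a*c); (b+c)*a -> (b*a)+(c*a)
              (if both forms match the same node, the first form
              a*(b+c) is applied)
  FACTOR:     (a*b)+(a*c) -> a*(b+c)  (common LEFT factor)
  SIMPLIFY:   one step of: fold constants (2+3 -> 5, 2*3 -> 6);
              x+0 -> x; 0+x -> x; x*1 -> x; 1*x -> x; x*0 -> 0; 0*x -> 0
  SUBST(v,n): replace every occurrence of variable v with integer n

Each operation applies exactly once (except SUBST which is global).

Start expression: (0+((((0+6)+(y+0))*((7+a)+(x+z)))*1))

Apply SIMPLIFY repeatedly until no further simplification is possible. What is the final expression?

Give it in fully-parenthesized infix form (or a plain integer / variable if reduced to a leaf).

Answer: ((6+y)*((7+a)+(x+z)))

Derivation:
Start: (0+((((0+6)+(y+0))*((7+a)+(x+z)))*1))
Step 1: at root: (0+((((0+6)+(y+0))*((7+a)+(x+z)))*1)) -> ((((0+6)+(y+0))*((7+a)+(x+z)))*1); overall: (0+((((0+6)+(y+0))*((7+a)+(x+z)))*1)) -> ((((0+6)+(y+0))*((7+a)+(x+z)))*1)
Step 2: at root: ((((0+6)+(y+0))*((7+a)+(x+z)))*1) -> (((0+6)+(y+0))*((7+a)+(x+z))); overall: ((((0+6)+(y+0))*((7+a)+(x+z)))*1) -> (((0+6)+(y+0))*((7+a)+(x+z)))
Step 3: at LL: (0+6) -> 6; overall: (((0+6)+(y+0))*((7+a)+(x+z))) -> ((6+(y+0))*((7+a)+(x+z)))
Step 4: at LR: (y+0) -> y; overall: ((6+(y+0))*((7+a)+(x+z))) -> ((6+y)*((7+a)+(x+z)))
Fixed point: ((6+y)*((7+a)+(x+z)))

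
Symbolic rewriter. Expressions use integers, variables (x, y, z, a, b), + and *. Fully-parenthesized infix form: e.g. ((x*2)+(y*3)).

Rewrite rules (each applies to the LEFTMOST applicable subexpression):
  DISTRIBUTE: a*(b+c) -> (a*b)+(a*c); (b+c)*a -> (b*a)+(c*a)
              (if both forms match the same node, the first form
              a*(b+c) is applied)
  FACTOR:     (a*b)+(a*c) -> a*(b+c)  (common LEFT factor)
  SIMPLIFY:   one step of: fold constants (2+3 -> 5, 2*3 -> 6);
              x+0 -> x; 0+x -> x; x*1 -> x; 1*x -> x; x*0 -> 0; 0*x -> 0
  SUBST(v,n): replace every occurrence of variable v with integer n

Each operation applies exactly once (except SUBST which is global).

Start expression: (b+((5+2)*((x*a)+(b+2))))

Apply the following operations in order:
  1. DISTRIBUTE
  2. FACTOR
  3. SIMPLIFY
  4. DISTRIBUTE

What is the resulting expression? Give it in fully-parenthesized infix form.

Start: (b+((5+2)*((x*a)+(b+2))))
Apply DISTRIBUTE at R (target: ((5+2)*((x*a)+(b+2)))): (b+((5+2)*((x*a)+(b+2)))) -> (b+(((5+2)*(x*a))+((5+2)*(b+2))))
Apply FACTOR at R (target: (((5+2)*(x*a))+((5+2)*(b+2)))): (b+(((5+2)*(x*a))+((5+2)*(b+2)))) -> (b+((5+2)*((x*a)+(b+2))))
Apply SIMPLIFY at RL (target: (5+2)): (b+((5+2)*((x*a)+(b+2)))) -> (b+(7*((x*a)+(b+2))))
Apply DISTRIBUTE at R (target: (7*((x*a)+(b+2)))): (b+(7*((x*a)+(b+2)))) -> (b+((7*(x*a))+(7*(b+2))))

Answer: (b+((7*(x*a))+(7*(b+2))))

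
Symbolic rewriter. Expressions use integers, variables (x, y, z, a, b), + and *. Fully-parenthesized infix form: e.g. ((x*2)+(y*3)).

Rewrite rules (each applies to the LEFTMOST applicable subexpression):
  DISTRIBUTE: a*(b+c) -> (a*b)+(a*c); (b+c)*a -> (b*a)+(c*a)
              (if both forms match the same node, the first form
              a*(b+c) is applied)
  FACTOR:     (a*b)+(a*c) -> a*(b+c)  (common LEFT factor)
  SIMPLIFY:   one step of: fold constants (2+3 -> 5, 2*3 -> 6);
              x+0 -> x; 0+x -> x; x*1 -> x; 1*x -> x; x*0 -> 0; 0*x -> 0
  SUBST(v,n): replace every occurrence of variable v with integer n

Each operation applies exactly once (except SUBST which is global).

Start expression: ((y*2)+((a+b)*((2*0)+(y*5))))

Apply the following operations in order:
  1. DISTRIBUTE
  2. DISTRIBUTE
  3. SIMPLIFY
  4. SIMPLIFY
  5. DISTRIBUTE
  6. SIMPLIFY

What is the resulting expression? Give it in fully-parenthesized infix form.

Start: ((y*2)+((a+b)*((2*0)+(y*5))))
Apply DISTRIBUTE at R (target: ((a+b)*((2*0)+(y*5)))): ((y*2)+((a+b)*((2*0)+(y*5)))) -> ((y*2)+(((a+b)*(2*0))+((a+b)*(y*5))))
Apply DISTRIBUTE at RL (target: ((a+b)*(2*0))): ((y*2)+(((a+b)*(2*0))+((a+b)*(y*5)))) -> ((y*2)+(((a*(2*0))+(b*(2*0)))+((a+b)*(y*5))))
Apply SIMPLIFY at RLLR (target: (2*0)): ((y*2)+(((a*(2*0))+(b*(2*0)))+((a+b)*(y*5)))) -> ((y*2)+(((a*0)+(b*(2*0)))+((a+b)*(y*5))))
Apply SIMPLIFY at RLL (target: (a*0)): ((y*2)+(((a*0)+(b*(2*0)))+((a+b)*(y*5)))) -> ((y*2)+((0+(b*(2*0)))+((a+b)*(y*5))))
Apply DISTRIBUTE at RR (target: ((a+b)*(y*5))): ((y*2)+((0+(b*(2*0)))+((a+b)*(y*5)))) -> ((y*2)+((0+(b*(2*0)))+((a*(y*5))+(b*(y*5)))))
Apply SIMPLIFY at RL (target: (0+(b*(2*0)))): ((y*2)+((0+(b*(2*0)))+((a*(y*5))+(b*(y*5))))) -> ((y*2)+((b*(2*0))+((a*(y*5))+(b*(y*5)))))

Answer: ((y*2)+((b*(2*0))+((a*(y*5))+(b*(y*5)))))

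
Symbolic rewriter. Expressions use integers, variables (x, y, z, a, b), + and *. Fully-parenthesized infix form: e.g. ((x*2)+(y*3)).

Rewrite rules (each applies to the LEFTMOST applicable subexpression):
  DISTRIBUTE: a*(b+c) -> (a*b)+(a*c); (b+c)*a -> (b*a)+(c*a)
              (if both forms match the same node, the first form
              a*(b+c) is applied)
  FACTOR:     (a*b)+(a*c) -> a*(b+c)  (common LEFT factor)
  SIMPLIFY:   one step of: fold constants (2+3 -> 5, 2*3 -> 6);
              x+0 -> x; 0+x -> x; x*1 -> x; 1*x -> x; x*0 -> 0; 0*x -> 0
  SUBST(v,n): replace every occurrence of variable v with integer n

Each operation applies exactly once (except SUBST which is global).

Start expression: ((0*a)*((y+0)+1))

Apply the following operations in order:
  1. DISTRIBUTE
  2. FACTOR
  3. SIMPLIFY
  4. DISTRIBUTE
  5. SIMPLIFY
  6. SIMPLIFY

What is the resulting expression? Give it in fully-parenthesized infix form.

Start: ((0*a)*((y+0)+1))
Apply DISTRIBUTE at root (target: ((0*a)*((y+0)+1))): ((0*a)*((y+0)+1)) -> (((0*a)*(y+0))+((0*a)*1))
Apply FACTOR at root (target: (((0*a)*(y+0))+((0*a)*1))): (((0*a)*(y+0))+((0*a)*1)) -> ((0*a)*((y+0)+1))
Apply SIMPLIFY at L (target: (0*a)): ((0*a)*((y+0)+1)) -> (0*((y+0)+1))
Apply DISTRIBUTE at root (target: (0*((y+0)+1))): (0*((y+0)+1)) -> ((0*(y+0))+(0*1))
Apply SIMPLIFY at L (target: (0*(y+0))): ((0*(y+0))+(0*1)) -> (0+(0*1))
Apply SIMPLIFY at root (target: (0+(0*1))): (0+(0*1)) -> (0*1)

Answer: (0*1)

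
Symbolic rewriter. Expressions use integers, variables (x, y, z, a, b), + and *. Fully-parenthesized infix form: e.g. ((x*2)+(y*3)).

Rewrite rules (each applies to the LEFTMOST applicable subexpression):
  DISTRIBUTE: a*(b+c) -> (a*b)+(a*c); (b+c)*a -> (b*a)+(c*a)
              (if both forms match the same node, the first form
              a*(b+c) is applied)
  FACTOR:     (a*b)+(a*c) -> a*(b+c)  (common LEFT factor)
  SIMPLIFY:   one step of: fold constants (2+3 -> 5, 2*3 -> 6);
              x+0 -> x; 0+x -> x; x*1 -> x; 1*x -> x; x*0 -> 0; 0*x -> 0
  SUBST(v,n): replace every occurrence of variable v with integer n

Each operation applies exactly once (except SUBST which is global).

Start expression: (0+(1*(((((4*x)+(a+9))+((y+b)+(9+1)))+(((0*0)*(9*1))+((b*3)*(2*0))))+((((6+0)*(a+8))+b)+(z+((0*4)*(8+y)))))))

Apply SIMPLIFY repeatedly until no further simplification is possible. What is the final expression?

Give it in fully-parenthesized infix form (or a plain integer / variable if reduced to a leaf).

Answer: ((((4*x)+(a+9))+((y+b)+10))+(((6*(a+8))+b)+z))

Derivation:
Start: (0+(1*(((((4*x)+(a+9))+((y+b)+(9+1)))+(((0*0)*(9*1))+((b*3)*(2*0))))+((((6+0)*(a+8))+b)+(z+((0*4)*(8+y)))))))
Step 1: at root: (0+(1*(((((4*x)+(a+9))+((y+b)+(9+1)))+(((0*0)*(9*1))+((b*3)*(2*0))))+((((6+0)*(a+8))+b)+(z+((0*4)*(8+y))))))) -> (1*(((((4*x)+(a+9))+((y+b)+(9+1)))+(((0*0)*(9*1))+((b*3)*(2*0))))+((((6+0)*(a+8))+b)+(z+((0*4)*(8+y)))))); overall: (0+(1*(((((4*x)+(a+9))+((y+b)+(9+1)))+(((0*0)*(9*1))+((b*3)*(2*0))))+((((6+0)*(a+8))+b)+(z+((0*4)*(8+y))))))) -> (1*(((((4*x)+(a+9))+((y+b)+(9+1)))+(((0*0)*(9*1))+((b*3)*(2*0))))+((((6+0)*(a+8))+b)+(z+((0*4)*(8+y))))))
Step 2: at root: (1*(((((4*x)+(a+9))+((y+b)+(9+1)))+(((0*0)*(9*1))+((b*3)*(2*0))))+((((6+0)*(a+8))+b)+(z+((0*4)*(8+y)))))) -> (((((4*x)+(a+9))+((y+b)+(9+1)))+(((0*0)*(9*1))+((b*3)*(2*0))))+((((6+0)*(a+8))+b)+(z+((0*4)*(8+y))))); overall: (1*(((((4*x)+(a+9))+((y+b)+(9+1)))+(((0*0)*(9*1))+((b*3)*(2*0))))+((((6+0)*(a+8))+b)+(z+((0*4)*(8+y)))))) -> (((((4*x)+(a+9))+((y+b)+(9+1)))+(((0*0)*(9*1))+((b*3)*(2*0))))+((((6+0)*(a+8))+b)+(z+((0*4)*(8+y)))))
Step 3: at LLRR: (9+1) -> 10; overall: (((((4*x)+(a+9))+((y+b)+(9+1)))+(((0*0)*(9*1))+((b*3)*(2*0))))+((((6+0)*(a+8))+b)+(z+((0*4)*(8+y))))) -> (((((4*x)+(a+9))+((y+b)+10))+(((0*0)*(9*1))+((b*3)*(2*0))))+((((6+0)*(a+8))+b)+(z+((0*4)*(8+y)))))
Step 4: at LRLL: (0*0) -> 0; overall: (((((4*x)+(a+9))+((y+b)+10))+(((0*0)*(9*1))+((b*3)*(2*0))))+((((6+0)*(a+8))+b)+(z+((0*4)*(8+y))))) -> (((((4*x)+(a+9))+((y+b)+10))+((0*(9*1))+((b*3)*(2*0))))+((((6+0)*(a+8))+b)+(z+((0*4)*(8+y)))))
Step 5: at LRL: (0*(9*1)) -> 0; overall: (((((4*x)+(a+9))+((y+b)+10))+((0*(9*1))+((b*3)*(2*0))))+((((6+0)*(a+8))+b)+(z+((0*4)*(8+y))))) -> (((((4*x)+(a+9))+((y+b)+10))+(0+((b*3)*(2*0))))+((((6+0)*(a+8))+b)+(z+((0*4)*(8+y)))))
Step 6: at LR: (0+((b*3)*(2*0))) -> ((b*3)*(2*0)); overall: (((((4*x)+(a+9))+((y+b)+10))+(0+((b*3)*(2*0))))+((((6+0)*(a+8))+b)+(z+((0*4)*(8+y))))) -> (((((4*x)+(a+9))+((y+b)+10))+((b*3)*(2*0)))+((((6+0)*(a+8))+b)+(z+((0*4)*(8+y)))))
Step 7: at LRR: (2*0) -> 0; overall: (((((4*x)+(a+9))+((y+b)+10))+((b*3)*(2*0)))+((((6+0)*(a+8))+b)+(z+((0*4)*(8+y))))) -> (((((4*x)+(a+9))+((y+b)+10))+((b*3)*0))+((((6+0)*(a+8))+b)+(z+((0*4)*(8+y)))))
Step 8: at LR: ((b*3)*0) -> 0; overall: (((((4*x)+(a+9))+((y+b)+10))+((b*3)*0))+((((6+0)*(a+8))+b)+(z+((0*4)*(8+y))))) -> (((((4*x)+(a+9))+((y+b)+10))+0)+((((6+0)*(a+8))+b)+(z+((0*4)*(8+y)))))
Step 9: at L: ((((4*x)+(a+9))+((y+b)+10))+0) -> (((4*x)+(a+9))+((y+b)+10)); overall: (((((4*x)+(a+9))+((y+b)+10))+0)+((((6+0)*(a+8))+b)+(z+((0*4)*(8+y))))) -> ((((4*x)+(a+9))+((y+b)+10))+((((6+0)*(a+8))+b)+(z+((0*4)*(8+y)))))
Step 10: at RLLL: (6+0) -> 6; overall: ((((4*x)+(a+9))+((y+b)+10))+((((6+0)*(a+8))+b)+(z+((0*4)*(8+y))))) -> ((((4*x)+(a+9))+((y+b)+10))+(((6*(a+8))+b)+(z+((0*4)*(8+y)))))
Step 11: at RRRL: (0*4) -> 0; overall: ((((4*x)+(a+9))+((y+b)+10))+(((6*(a+8))+b)+(z+((0*4)*(8+y))))) -> ((((4*x)+(a+9))+((y+b)+10))+(((6*(a+8))+b)+(z+(0*(8+y)))))
Step 12: at RRR: (0*(8+y)) -> 0; overall: ((((4*x)+(a+9))+((y+b)+10))+(((6*(a+8))+b)+(z+(0*(8+y))))) -> ((((4*x)+(a+9))+((y+b)+10))+(((6*(a+8))+b)+(z+0)))
Step 13: at RR: (z+0) -> z; overall: ((((4*x)+(a+9))+((y+b)+10))+(((6*(a+8))+b)+(z+0))) -> ((((4*x)+(a+9))+((y+b)+10))+(((6*(a+8))+b)+z))
Fixed point: ((((4*x)+(a+9))+((y+b)+10))+(((6*(a+8))+b)+z))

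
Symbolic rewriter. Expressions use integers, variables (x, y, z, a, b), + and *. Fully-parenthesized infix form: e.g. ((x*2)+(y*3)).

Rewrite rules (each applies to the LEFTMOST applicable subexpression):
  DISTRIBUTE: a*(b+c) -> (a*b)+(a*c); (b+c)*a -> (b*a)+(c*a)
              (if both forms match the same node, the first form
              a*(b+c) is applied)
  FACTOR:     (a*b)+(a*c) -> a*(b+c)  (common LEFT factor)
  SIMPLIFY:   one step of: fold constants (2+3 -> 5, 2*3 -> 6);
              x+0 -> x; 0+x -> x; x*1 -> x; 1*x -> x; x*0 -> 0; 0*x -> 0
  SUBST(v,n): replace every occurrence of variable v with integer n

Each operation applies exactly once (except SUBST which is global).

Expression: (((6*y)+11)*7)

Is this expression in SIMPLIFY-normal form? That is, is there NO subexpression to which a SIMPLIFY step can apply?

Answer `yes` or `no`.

Expression: (((6*y)+11)*7)
Scanning for simplifiable subexpressions (pre-order)...
  at root: (((6*y)+11)*7) (not simplifiable)
  at L: ((6*y)+11) (not simplifiable)
  at LL: (6*y) (not simplifiable)
Result: no simplifiable subexpression found -> normal form.

Answer: yes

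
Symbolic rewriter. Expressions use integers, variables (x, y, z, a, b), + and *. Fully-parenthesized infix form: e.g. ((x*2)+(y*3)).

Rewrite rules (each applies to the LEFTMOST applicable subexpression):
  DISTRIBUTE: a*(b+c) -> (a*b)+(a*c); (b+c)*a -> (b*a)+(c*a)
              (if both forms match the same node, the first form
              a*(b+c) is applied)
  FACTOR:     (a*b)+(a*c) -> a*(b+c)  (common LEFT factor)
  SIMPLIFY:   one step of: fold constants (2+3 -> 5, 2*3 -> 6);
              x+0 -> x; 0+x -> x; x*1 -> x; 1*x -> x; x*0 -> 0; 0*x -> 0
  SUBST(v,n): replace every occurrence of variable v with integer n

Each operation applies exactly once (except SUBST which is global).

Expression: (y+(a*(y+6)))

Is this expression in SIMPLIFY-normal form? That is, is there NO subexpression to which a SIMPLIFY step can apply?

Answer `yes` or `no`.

Expression: (y+(a*(y+6)))
Scanning for simplifiable subexpressions (pre-order)...
  at root: (y+(a*(y+6))) (not simplifiable)
  at R: (a*(y+6)) (not simplifiable)
  at RR: (y+6) (not simplifiable)
Result: no simplifiable subexpression found -> normal form.

Answer: yes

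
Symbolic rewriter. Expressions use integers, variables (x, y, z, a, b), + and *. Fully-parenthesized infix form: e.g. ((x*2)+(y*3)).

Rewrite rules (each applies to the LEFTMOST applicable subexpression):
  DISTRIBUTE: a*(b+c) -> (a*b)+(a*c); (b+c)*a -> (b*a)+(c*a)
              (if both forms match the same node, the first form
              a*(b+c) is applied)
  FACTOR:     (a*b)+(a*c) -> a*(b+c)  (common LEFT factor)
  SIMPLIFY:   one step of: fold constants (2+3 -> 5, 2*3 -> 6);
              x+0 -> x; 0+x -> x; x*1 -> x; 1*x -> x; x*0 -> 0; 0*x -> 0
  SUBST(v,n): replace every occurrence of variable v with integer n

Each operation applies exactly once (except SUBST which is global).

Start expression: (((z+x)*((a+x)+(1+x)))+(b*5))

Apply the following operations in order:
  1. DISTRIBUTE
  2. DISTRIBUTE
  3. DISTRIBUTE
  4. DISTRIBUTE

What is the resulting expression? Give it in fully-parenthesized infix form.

Start: (((z+x)*((a+x)+(1+x)))+(b*5))
Apply DISTRIBUTE at L (target: ((z+x)*((a+x)+(1+x)))): (((z+x)*((a+x)+(1+x)))+(b*5)) -> ((((z+x)*(a+x))+((z+x)*(1+x)))+(b*5))
Apply DISTRIBUTE at LL (target: ((z+x)*(a+x))): ((((z+x)*(a+x))+((z+x)*(1+x)))+(b*5)) -> (((((z+x)*a)+((z+x)*x))+((z+x)*(1+x)))+(b*5))
Apply DISTRIBUTE at LLL (target: ((z+x)*a)): (((((z+x)*a)+((z+x)*x))+((z+x)*(1+x)))+(b*5)) -> (((((z*a)+(x*a))+((z+x)*x))+((z+x)*(1+x)))+(b*5))
Apply DISTRIBUTE at LLR (target: ((z+x)*x)): (((((z*a)+(x*a))+((z+x)*x))+((z+x)*(1+x)))+(b*5)) -> (((((z*a)+(x*a))+((z*x)+(x*x)))+((z+x)*(1+x)))+(b*5))

Answer: (((((z*a)+(x*a))+((z*x)+(x*x)))+((z+x)*(1+x)))+(b*5))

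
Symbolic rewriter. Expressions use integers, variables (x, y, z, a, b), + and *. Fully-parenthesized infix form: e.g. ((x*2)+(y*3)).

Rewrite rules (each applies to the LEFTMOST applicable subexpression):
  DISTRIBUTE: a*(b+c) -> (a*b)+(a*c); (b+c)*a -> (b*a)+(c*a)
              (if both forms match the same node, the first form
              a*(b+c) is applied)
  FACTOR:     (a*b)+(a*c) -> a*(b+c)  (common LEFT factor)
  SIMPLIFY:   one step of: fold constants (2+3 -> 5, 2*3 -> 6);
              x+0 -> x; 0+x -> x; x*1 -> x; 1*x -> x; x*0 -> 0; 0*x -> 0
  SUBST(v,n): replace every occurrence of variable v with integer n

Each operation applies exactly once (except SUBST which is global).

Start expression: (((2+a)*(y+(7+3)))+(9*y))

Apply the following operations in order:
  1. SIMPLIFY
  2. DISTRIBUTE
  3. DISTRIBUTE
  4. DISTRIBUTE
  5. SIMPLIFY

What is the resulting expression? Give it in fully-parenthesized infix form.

Answer: ((((2*y)+(a*y))+(20+(a*10)))+(9*y))

Derivation:
Start: (((2+a)*(y+(7+3)))+(9*y))
Apply SIMPLIFY at LRR (target: (7+3)): (((2+a)*(y+(7+3)))+(9*y)) -> (((2+a)*(y+10))+(9*y))
Apply DISTRIBUTE at L (target: ((2+a)*(y+10))): (((2+a)*(y+10))+(9*y)) -> ((((2+a)*y)+((2+a)*10))+(9*y))
Apply DISTRIBUTE at LL (target: ((2+a)*y)): ((((2+a)*y)+((2+a)*10))+(9*y)) -> ((((2*y)+(a*y))+((2+a)*10))+(9*y))
Apply DISTRIBUTE at LR (target: ((2+a)*10)): ((((2*y)+(a*y))+((2+a)*10))+(9*y)) -> ((((2*y)+(a*y))+((2*10)+(a*10)))+(9*y))
Apply SIMPLIFY at LRL (target: (2*10)): ((((2*y)+(a*y))+((2*10)+(a*10)))+(9*y)) -> ((((2*y)+(a*y))+(20+(a*10)))+(9*y))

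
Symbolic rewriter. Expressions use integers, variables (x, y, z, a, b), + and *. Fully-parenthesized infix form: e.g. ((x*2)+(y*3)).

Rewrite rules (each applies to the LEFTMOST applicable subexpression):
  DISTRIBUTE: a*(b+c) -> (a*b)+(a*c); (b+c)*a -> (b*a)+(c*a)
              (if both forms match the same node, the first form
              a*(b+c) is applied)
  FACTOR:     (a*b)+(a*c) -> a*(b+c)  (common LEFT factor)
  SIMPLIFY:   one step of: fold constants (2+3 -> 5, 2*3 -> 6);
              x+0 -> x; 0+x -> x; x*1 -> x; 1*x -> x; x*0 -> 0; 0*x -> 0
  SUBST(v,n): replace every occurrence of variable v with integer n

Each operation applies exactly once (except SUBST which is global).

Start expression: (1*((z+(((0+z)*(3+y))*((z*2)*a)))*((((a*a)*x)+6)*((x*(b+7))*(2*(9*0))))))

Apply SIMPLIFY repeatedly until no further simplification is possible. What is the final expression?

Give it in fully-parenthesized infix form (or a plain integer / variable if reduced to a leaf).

Start: (1*((z+(((0+z)*(3+y))*((z*2)*a)))*((((a*a)*x)+6)*((x*(b+7))*(2*(9*0))))))
Step 1: at root: (1*((z+(((0+z)*(3+y))*((z*2)*a)))*((((a*a)*x)+6)*((x*(b+7))*(2*(9*0)))))) -> ((z+(((0+z)*(3+y))*((z*2)*a)))*((((a*a)*x)+6)*((x*(b+7))*(2*(9*0))))); overall: (1*((z+(((0+z)*(3+y))*((z*2)*a)))*((((a*a)*x)+6)*((x*(b+7))*(2*(9*0)))))) -> ((z+(((0+z)*(3+y))*((z*2)*a)))*((((a*a)*x)+6)*((x*(b+7))*(2*(9*0)))))
Step 2: at LRLL: (0+z) -> z; overall: ((z+(((0+z)*(3+y))*((z*2)*a)))*((((a*a)*x)+6)*((x*(b+7))*(2*(9*0))))) -> ((z+((z*(3+y))*((z*2)*a)))*((((a*a)*x)+6)*((x*(b+7))*(2*(9*0)))))
Step 3: at RRRR: (9*0) -> 0; overall: ((z+((z*(3+y))*((z*2)*a)))*((((a*a)*x)+6)*((x*(b+7))*(2*(9*0))))) -> ((z+((z*(3+y))*((z*2)*a)))*((((a*a)*x)+6)*((x*(b+7))*(2*0))))
Step 4: at RRR: (2*0) -> 0; overall: ((z+((z*(3+y))*((z*2)*a)))*((((a*a)*x)+6)*((x*(b+7))*(2*0)))) -> ((z+((z*(3+y))*((z*2)*a)))*((((a*a)*x)+6)*((x*(b+7))*0)))
Step 5: at RR: ((x*(b+7))*0) -> 0; overall: ((z+((z*(3+y))*((z*2)*a)))*((((a*a)*x)+6)*((x*(b+7))*0))) -> ((z+((z*(3+y))*((z*2)*a)))*((((a*a)*x)+6)*0))
Step 6: at R: ((((a*a)*x)+6)*0) -> 0; overall: ((z+((z*(3+y))*((z*2)*a)))*((((a*a)*x)+6)*0)) -> ((z+((z*(3+y))*((z*2)*a)))*0)
Step 7: at root: ((z+((z*(3+y))*((z*2)*a)))*0) -> 0; overall: ((z+((z*(3+y))*((z*2)*a)))*0) -> 0
Fixed point: 0

Answer: 0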